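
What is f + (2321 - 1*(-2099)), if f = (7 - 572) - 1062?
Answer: 2793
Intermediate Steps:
f = -1627 (f = -565 - 1062 = -1627)
f + (2321 - 1*(-2099)) = -1627 + (2321 - 1*(-2099)) = -1627 + (2321 + 2099) = -1627 + 4420 = 2793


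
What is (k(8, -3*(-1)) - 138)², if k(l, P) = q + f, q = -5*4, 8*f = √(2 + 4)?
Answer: (1264 - √6)²/64 ≈ 24867.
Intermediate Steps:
f = √6/8 (f = √(2 + 4)/8 = √6/8 ≈ 0.30619)
q = -20
k(l, P) = -20 + √6/8
(k(8, -3*(-1)) - 138)² = ((-20 + √6/8) - 138)² = (-158 + √6/8)²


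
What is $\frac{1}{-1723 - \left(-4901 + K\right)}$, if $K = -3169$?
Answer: $\frac{1}{6347} \approx 0.00015755$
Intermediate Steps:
$\frac{1}{-1723 - \left(-4901 + K\right)} = \frac{1}{-1723 + \left(4901 - -3169\right)} = \frac{1}{-1723 + \left(4901 + 3169\right)} = \frac{1}{-1723 + 8070} = \frac{1}{6347}$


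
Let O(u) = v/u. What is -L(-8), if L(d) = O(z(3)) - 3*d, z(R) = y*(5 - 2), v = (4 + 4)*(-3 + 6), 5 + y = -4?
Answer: -208/9 ≈ -23.111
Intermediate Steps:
y = -9 (y = -5 - 4 = -9)
v = 24 (v = 8*3 = 24)
z(R) = -27 (z(R) = -9*(5 - 2) = -9*3 = -27)
O(u) = 24/u
L(d) = -8/9 - 3*d (L(d) = 24/(-27) - 3*d = 24*(-1/27) - 3*d = -8/9 - 3*d)
-L(-8) = -(-8/9 - 3*(-8)) = -(-8/9 + 24) = -1*208/9 = -208/9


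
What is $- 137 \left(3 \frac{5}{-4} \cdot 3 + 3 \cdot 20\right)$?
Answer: $- \frac{26715}{4} \approx -6678.8$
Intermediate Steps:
$- 137 \left(3 \frac{5}{-4} \cdot 3 + 3 \cdot 20\right) = - 137 \left(3 \cdot 5 \left(- \frac{1}{4}\right) 3 + 60\right) = - 137 \left(3 \left(- \frac{5}{4}\right) 3 + 60\right) = - 137 \left(\left(- \frac{15}{4}\right) 3 + 60\right) = - 137 \left(- \frac{45}{4} + 60\right) = \left(-137\right) \frac{195}{4} = - \frac{26715}{4}$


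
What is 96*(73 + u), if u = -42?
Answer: 2976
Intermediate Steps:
96*(73 + u) = 96*(73 - 42) = 96*31 = 2976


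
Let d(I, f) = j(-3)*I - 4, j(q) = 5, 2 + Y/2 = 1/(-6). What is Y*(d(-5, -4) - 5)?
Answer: 442/3 ≈ 147.33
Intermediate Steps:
Y = -13/3 (Y = -4 + 2/(-6) = -4 + 2*(-⅙) = -4 - ⅓ = -13/3 ≈ -4.3333)
d(I, f) = -4 + 5*I (d(I, f) = 5*I - 4 = -4 + 5*I)
Y*(d(-5, -4) - 5) = -13*((-4 + 5*(-5)) - 5)/3 = -13*((-4 - 25) - 5)/3 = -13*(-29 - 5)/3 = -13/3*(-34) = 442/3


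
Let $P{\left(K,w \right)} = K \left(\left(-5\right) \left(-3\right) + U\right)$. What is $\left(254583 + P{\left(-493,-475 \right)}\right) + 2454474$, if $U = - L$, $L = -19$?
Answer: $2692295$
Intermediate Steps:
$U = 19$ ($U = \left(-1\right) \left(-19\right) = 19$)
$P{\left(K,w \right)} = 34 K$ ($P{\left(K,w \right)} = K \left(\left(-5\right) \left(-3\right) + 19\right) = K \left(15 + 19\right) = K 34 = 34 K$)
$\left(254583 + P{\left(-493,-475 \right)}\right) + 2454474 = \left(254583 + 34 \left(-493\right)\right) + 2454474 = \left(254583 - 16762\right) + 2454474 = 237821 + 2454474 = 2692295$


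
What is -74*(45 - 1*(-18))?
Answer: -4662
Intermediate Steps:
-74*(45 - 1*(-18)) = -74*(45 + 18) = -74*63 = -4662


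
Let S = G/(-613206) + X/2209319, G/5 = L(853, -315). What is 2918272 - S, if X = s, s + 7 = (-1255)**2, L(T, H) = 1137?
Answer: 1317859865008763005/451589222238 ≈ 2.9183e+6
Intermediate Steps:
s = 1575018 (s = -7 + (-1255)**2 = -7 + 1575025 = 1575018)
X = 1575018
G = 5685 (G = 5*1137 = 5685)
S = 317750169731/451589222238 (S = 5685/(-613206) + 1575018/2209319 = 5685*(-1/613206) + 1575018*(1/2209319) = -1895/204402 + 1575018/2209319 = 317750169731/451589222238 ≈ 0.70363)
2918272 - S = 2918272 - 1*317750169731/451589222238 = 2918272 - 317750169731/451589222238 = 1317859865008763005/451589222238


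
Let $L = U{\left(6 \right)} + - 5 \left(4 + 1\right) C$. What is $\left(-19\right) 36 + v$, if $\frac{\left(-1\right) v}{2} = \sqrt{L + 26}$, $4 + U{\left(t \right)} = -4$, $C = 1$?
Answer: $-684 - 2 i \sqrt{7} \approx -684.0 - 5.2915 i$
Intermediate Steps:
$U{\left(t \right)} = -8$ ($U{\left(t \right)} = -4 - 4 = -8$)
$L = -33$ ($L = -8 + - 5 \left(4 + 1\right) 1 = -8 + \left(-5\right) 5 \cdot 1 = -8 - 25 = -33$)
$v = - 2 i \sqrt{7}$ ($v = - 2 \sqrt{-33 + 26} = - 2 \sqrt{-7} = - 2 i \sqrt{7} \approx - 5.2915 i$)
$\left(-19\right) 36 + v = \left(-19\right) 36 - 2 i \sqrt{7} = -684 - 2 i \sqrt{7}$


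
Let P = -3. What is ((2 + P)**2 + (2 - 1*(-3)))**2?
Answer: 36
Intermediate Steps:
((2 + P)**2 + (2 - 1*(-3)))**2 = ((2 - 3)**2 + (2 - 1*(-3)))**2 = ((-1)**2 + (2 + 3))**2 = (1 + 5)**2 = 6**2 = 36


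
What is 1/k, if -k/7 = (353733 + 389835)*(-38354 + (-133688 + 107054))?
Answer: 1/338260980288 ≈ 2.9563e-12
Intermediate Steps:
k = 338260980288 (k = -7*(353733 + 389835)*(-38354 + (-133688 + 107054)) = -5204976*(-38354 - 26634) = -5204976*(-64988) = -7*(-48322997184) = 338260980288)
1/k = 1/338260980288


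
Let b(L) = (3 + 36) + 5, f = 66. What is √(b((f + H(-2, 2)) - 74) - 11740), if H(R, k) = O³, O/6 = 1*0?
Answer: 4*I*√731 ≈ 108.15*I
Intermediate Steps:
O = 0 (O = 6*(1*0) = 6*0 = 0)
H(R, k) = 0 (H(R, k) = 0³ = 0)
b(L) = 44 (b(L) = 39 + 5 = 44)
√(b((f + H(-2, 2)) - 74) - 11740) = √(44 - 11740) = √(-11696) = 4*I*√731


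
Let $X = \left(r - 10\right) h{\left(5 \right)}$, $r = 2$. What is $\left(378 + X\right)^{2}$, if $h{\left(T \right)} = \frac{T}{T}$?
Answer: $136900$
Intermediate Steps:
$h{\left(T \right)} = 1$
$X = -8$ ($X = \left(2 - 10\right) 1 = \left(-8\right) 1 = -8$)
$\left(378 + X\right)^{2} = \left(378 - 8\right)^{2} = 370^{2} = 136900$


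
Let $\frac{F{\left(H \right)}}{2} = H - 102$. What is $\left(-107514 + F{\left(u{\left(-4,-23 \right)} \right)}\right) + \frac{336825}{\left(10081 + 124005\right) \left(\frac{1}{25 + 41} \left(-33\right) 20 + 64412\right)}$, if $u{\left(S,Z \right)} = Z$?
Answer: $- \frac{930585953488183}{8635406572} \approx -1.0776 \cdot 10^{5}$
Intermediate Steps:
$F{\left(H \right)} = -204 + 2 H$ ($F{\left(H \right)} = 2 \left(H - 102\right) = 2 \left(-102 + H\right) = -204 + 2 H$)
$\left(-107514 + F{\left(u{\left(-4,-23 \right)} \right)}\right) + \frac{336825}{\left(10081 + 124005\right) \left(\frac{1}{25 + 41} \left(-33\right) 20 + 64412\right)} = \left(-107514 + \left(-204 + 2 \left(-23\right)\right)\right) + \frac{336825}{\left(10081 + 124005\right) \left(\frac{1}{25 + 41} \left(-33\right) 20 + 64412\right)} = \left(-107514 - 250\right) + \frac{336825}{134086 \left(\frac{1}{66} \left(-33\right) 20 + 64412\right)} = -107764 + \frac{336825}{134086 \left(\left(- \frac{1}{2}\right) 20 + 64412\right)} = -107764 + \frac{336825}{134086 \left(-10 + 64412\right)} = -107764 + \frac{336825}{134086 \cdot 64402} = -107764 + \frac{336825}{8635406572} = - \frac{930585953488183}{8635406572}$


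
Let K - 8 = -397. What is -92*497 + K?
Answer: -46113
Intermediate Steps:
K = -389 (K = 8 - 397 = -389)
-92*497 + K = -92*497 - 389 = -45724 - 389 = -46113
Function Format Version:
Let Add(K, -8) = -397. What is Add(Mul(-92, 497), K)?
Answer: -46113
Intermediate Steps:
K = -389 (K = Add(8, -397) = -389)
Add(Mul(-92, 497), K) = Add(Mul(-92, 497), -389) = Add(-45724, -389) = -46113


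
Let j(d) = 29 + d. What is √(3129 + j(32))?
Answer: √3190 ≈ 56.480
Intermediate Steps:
√(3129 + j(32)) = √(3129 + (29 + 32)) = √(3129 + 61) = √3190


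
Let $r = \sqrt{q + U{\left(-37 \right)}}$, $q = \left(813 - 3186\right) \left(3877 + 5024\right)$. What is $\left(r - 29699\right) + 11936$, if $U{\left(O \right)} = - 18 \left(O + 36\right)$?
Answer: $-17763 + 3 i \sqrt{2346895} \approx -17763.0 + 4595.9 i$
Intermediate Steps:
$U{\left(O \right)} = -648 - 18 O$ ($U{\left(O \right)} = - 18 \left(36 + O\right) = -648 - 18 O$)
$q = -21122073$ ($q = \left(-2373\right) 8901 = -21122073$)
$r = 3 i \sqrt{2346895}$ ($r = \sqrt{-21122073 - -18} = \sqrt{-21122073 + \left(-648 + 666\right)} = \sqrt{-21122073 + 18} = \sqrt{-21122055} = 3 i \sqrt{2346895} \approx 4595.9 i$)
$\left(r - 29699\right) + 11936 = \left(3 i \sqrt{2346895} - 29699\right) + 11936 = \left(-29699 + 3 i \sqrt{2346895}\right) + 11936 = -17763 + 3 i \sqrt{2346895}$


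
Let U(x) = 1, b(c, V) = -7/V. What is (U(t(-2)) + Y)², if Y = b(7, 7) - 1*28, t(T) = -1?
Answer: 784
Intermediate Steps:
Y = -29 (Y = -7/7 - 1*28 = -7*⅐ - 28 = -1 - 28 = -29)
(U(t(-2)) + Y)² = (1 - 29)² = (-28)² = 784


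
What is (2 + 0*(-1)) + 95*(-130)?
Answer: -12348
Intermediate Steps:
(2 + 0*(-1)) + 95*(-130) = (2 + 0) - 12350 = 2 - 12350 = -12348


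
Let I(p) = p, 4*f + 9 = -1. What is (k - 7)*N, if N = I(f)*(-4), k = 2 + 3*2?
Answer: 10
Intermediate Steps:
f = -5/2 (f = -9/4 + (¼)*(-1) = -9/4 - ¼ = -5/2 ≈ -2.5000)
k = 8 (k = 2 + 6 = 8)
N = 10 (N = -5/2*(-4) = 10)
(k - 7)*N = (8 - 7)*10 = 1*10 = 10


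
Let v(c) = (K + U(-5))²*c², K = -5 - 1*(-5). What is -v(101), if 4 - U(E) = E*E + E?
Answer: -2611456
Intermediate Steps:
K = 0 (K = -5 + 5 = 0)
U(E) = 4 - E - E² (U(E) = 4 - (E*E + E) = 4 - (E² + E) = 4 - (E + E²) = 4 + (-E - E²) = 4 - E - E²)
v(c) = 256*c² (v(c) = (0 + (4 - 1*(-5) - 1*(-5)²))²*c² = (0 + (4 + 5 - 1*25))²*c² = (0 + (4 + 5 - 25))²*c² = (0 - 16)²*c² = (-16)²*c² = 256*c²)
-v(101) = -256*101² = -256*10201 = -1*2611456 = -2611456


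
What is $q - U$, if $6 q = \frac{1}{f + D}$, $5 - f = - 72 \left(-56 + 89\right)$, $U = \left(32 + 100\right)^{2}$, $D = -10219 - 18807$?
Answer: $- \frac{2785574881}{159870} \approx -17424.0$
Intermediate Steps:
$D = -29026$
$U = 17424$ ($U = 132^{2} = 17424$)
$f = 2381$ ($f = 5 - - 72 \left(-56 + 89\right) = 5 - \left(-72\right) 33 = 5 - -2376 = 5 + 2376 = 2381$)
$q = - \frac{1}{159870}$ ($q = \frac{1}{6 \left(2381 - 29026\right)} = \frac{1}{6 \left(-26645\right)} = \frac{1}{6} \left(- \frac{1}{26645}\right) = - \frac{1}{159870} \approx -6.2551 \cdot 10^{-6}$)
$q - U = - \frac{1}{159870} - 17424 = - \frac{2785574881}{159870}$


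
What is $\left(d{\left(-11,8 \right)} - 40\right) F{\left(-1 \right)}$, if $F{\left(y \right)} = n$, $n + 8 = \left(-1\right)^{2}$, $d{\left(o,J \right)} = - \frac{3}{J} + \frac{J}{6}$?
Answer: $\frac{6559}{24} \approx 273.29$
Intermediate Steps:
$d{\left(o,J \right)} = - \frac{3}{J} + \frac{J}{6}$ ($d{\left(o,J \right)} = - \frac{3}{J} + J \frac{1}{6} = - \frac{3}{J} + \frac{J}{6}$)
$n = -7$ ($n = -8 + \left(-1\right)^{2} = -8 + 1 = -7$)
$F{\left(y \right)} = -7$
$\left(d{\left(-11,8 \right)} - 40\right) F{\left(-1 \right)} = \left(\left(- \frac{3}{8} + \frac{1}{6} \cdot 8\right) - 40\right) \left(-7\right) = \left(\left(\left(-3\right) \frac{1}{8} + \frac{4}{3}\right) - 40\right) \left(-7\right) = \left(\left(- \frac{3}{8} + \frac{4}{3}\right) - 40\right) \left(-7\right) = \left(\frac{23}{24} - 40\right) \left(-7\right) = \left(- \frac{937}{24}\right) \left(-7\right) = \frac{6559}{24}$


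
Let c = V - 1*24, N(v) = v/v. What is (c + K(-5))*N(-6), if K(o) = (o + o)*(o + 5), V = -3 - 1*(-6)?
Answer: -21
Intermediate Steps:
N(v) = 1
V = 3 (V = -3 + 6 = 3)
c = -21 (c = 3 - 1*24 = 3 - 24 = -21)
K(o) = 2*o*(5 + o) (K(o) = (2*o)*(5 + o) = 2*o*(5 + o))
(c + K(-5))*N(-6) = (-21 + 2*(-5)*(5 - 5))*1 = (-21 + 2*(-5)*0)*1 = (-21 + 0)*1 = -21*1 = -21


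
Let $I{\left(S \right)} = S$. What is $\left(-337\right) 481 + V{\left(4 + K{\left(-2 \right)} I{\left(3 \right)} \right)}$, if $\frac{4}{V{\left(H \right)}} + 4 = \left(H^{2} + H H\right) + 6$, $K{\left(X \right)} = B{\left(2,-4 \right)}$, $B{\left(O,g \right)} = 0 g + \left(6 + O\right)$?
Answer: $- \frac{127246143}{785} \approx -1.621 \cdot 10^{5}$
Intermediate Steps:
$B{\left(O,g \right)} = 6 + O$ ($B{\left(O,g \right)} = 0 + \left(6 + O\right) = 6 + O$)
$K{\left(X \right)} = 8$ ($K{\left(X \right)} = 6 + 2 = 8$)
$V{\left(H \right)} = \frac{4}{2 + 2 H^{2}}$ ($V{\left(H \right)} = \frac{4}{-4 + \left(\left(H^{2} + H H\right) + 6\right)} = \frac{4}{-4 + \left(\left(H^{2} + H^{2}\right) + 6\right)} = \frac{4}{-4 + \left(2 H^{2} + 6\right)} = \frac{4}{-4 + \left(6 + 2 H^{2}\right)} = \frac{4}{2 + 2 H^{2}}$)
$\left(-337\right) 481 + V{\left(4 + K{\left(-2 \right)} I{\left(3 \right)} \right)} = \left(-337\right) 481 + \frac{2}{1 + \left(4 + 8 \cdot 3\right)^{2}} = -162097 + \frac{2}{1 + \left(4 + 24\right)^{2}} = -162097 + \frac{2}{1 + 28^{2}} = -162097 + \frac{2}{1 + 784} = -162097 + \frac{2}{785} = - \frac{127246143}{785}$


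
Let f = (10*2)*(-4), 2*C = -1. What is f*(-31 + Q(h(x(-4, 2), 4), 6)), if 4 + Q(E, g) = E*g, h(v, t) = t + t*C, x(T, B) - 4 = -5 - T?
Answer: 1840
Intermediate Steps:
C = -½ (C = (½)*(-1) = -½ ≈ -0.50000)
x(T, B) = -1 - T (x(T, B) = 4 + (-5 - T) = -1 - T)
h(v, t) = t/2 (h(v, t) = t + t*(-½) = t - t/2 = t/2)
Q(E, g) = -4 + E*g
f = -80 (f = 20*(-4) = -80)
f*(-31 + Q(h(x(-4, 2), 4), 6)) = -80*(-31 + (-4 + ((½)*4)*6)) = -80*(-31 + (-4 + 2*6)) = -80*(-31 + (-4 + 12)) = -80*(-31 + 8) = -80*(-23) = 1840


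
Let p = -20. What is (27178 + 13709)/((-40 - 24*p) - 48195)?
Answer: -40887/47755 ≈ -0.85618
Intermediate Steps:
(27178 + 13709)/((-40 - 24*p) - 48195) = (27178 + 13709)/((-40 - 24*(-20)) - 48195) = 40887/((-40 + 480) - 48195) = 40887/(440 - 48195) = 40887/(-47755) = 40887*(-1/47755) = -40887/47755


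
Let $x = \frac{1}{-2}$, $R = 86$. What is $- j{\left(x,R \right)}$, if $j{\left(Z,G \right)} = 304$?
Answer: $-304$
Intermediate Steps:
$x = - \frac{1}{2} \approx -0.5$
$- j{\left(x,R \right)} = \left(-1\right) 304 = -304$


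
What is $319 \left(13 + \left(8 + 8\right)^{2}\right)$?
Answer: $85811$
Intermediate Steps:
$319 \left(13 + \left(8 + 8\right)^{2}\right) = 319 \left(13 + 16^{2}\right) = 319 \left(13 + 256\right) = 319 \cdot 269 = 85811$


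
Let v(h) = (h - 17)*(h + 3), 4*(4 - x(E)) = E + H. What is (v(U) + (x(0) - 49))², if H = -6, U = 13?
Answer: 46225/4 ≈ 11556.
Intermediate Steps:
x(E) = 11/2 - E/4 (x(E) = 4 - (E - 6)/4 = 4 - (-6 + E)/4 = 4 + (3/2 - E/4) = 11/2 - E/4)
v(h) = (-17 + h)*(3 + h)
(v(U) + (x(0) - 49))² = ((-51 + 13² - 14*13) + ((11/2 - ¼*0) - 49))² = ((-51 + 169 - 182) + ((11/2 + 0) - 49))² = (-64 + (11/2 - 49))² = (-64 - 87/2)² = (-215/2)² = 46225/4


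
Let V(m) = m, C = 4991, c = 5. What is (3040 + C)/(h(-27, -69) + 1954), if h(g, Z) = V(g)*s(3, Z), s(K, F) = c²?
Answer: 8031/1279 ≈ 6.2791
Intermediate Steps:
s(K, F) = 25 (s(K, F) = 5² = 25)
h(g, Z) = 25*g (h(g, Z) = g*25 = 25*g)
(3040 + C)/(h(-27, -69) + 1954) = (3040 + 4991)/(25*(-27) + 1954) = 8031/(-675 + 1954) = 8031/1279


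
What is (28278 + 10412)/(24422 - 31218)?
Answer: -19345/3398 ≈ -5.6931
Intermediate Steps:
(28278 + 10412)/(24422 - 31218) = 38690/(-6796) = 38690*(-1/6796) = -19345/3398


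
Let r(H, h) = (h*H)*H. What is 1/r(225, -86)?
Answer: -1/4353750 ≈ -2.2969e-7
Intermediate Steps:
r(H, h) = h*H² (r(H, h) = (H*h)*H = h*H²)
1/r(225, -86) = 1/(-86*225²) = 1/(-86*50625) = 1/(-4353750) = -1/4353750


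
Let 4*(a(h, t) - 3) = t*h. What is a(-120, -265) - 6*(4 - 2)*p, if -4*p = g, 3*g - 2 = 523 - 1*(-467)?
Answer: 8945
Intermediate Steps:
g = 992/3 (g = ⅔ + (523 - 1*(-467))/3 = ⅔ + (523 + 467)/3 = ⅔ + (⅓)*990 = ⅔ + 330 = 992/3 ≈ 330.67)
a(h, t) = 3 + h*t/4 (a(h, t) = 3 + (t*h)/4 = 3 + (h*t)/4 = 3 + h*t/4)
p = -248/3 (p = -¼*992/3 = -248/3 ≈ -82.667)
a(-120, -265) - 6*(4 - 2)*p = (3 + (¼)*(-120)*(-265)) - 6*(4 - 2)*(-248)/3 = (3 + 7950) - 6*2*(-248)/3 = 7953 - 12*(-248)/3 = 7953 - 1*(-992) = 7953 + 992 = 8945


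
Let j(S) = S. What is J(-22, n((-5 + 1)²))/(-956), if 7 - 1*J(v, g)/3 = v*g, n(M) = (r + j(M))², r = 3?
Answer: -23847/956 ≈ -24.945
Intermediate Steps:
n(M) = (3 + M)²
J(v, g) = 21 - 3*g*v (J(v, g) = 21 - 3*v*g = 21 - 3*g*v)
J(-22, n((-5 + 1)²))/(-956) = (21 - 3*(3 + (-5 + 1)²)²*(-22))/(-956) = (21 - 3*(3 + (-4)²)²*(-22))*(-1/956) = (21 - 3*(3 + 16)²*(-22))*(-1/956) = (21 - 3*19²*(-22))*(-1/956) = (21 - 3*361*(-22))*(-1/956) = (21 + 23826)*(-1/956) = 23847*(-1/956) = -23847/956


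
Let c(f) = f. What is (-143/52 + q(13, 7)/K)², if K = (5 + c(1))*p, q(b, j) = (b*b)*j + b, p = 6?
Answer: 1203409/1296 ≈ 928.56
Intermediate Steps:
q(b, j) = b + j*b² (q(b, j) = b²*j + b = j*b² + b = b + j*b²)
K = 36 (K = (5 + 1)*6 = 6*6 = 36)
(-143/52 + q(13, 7)/K)² = (-143/52 + (13*(1 + 13*7))/36)² = (-143*1/52 + (13*(1 + 91))*(1/36))² = (-11/4 + (13*92)*(1/36))² = (-11/4 + 1196*(1/36))² = (-11/4 + 299/9)² = (1097/36)² = 1203409/1296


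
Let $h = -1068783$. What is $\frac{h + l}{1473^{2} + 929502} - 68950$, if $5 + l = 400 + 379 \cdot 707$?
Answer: $- \frac{213692777885}{3099231} \approx -68950.0$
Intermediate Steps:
$l = 268348$ ($l = -5 + \left(400 + 379 \cdot 707\right) = -5 + \left(400 + 267953\right) = -5 + 268353 = 268348$)
$\frac{h + l}{1473^{2} + 929502} - 68950 = \frac{-1068783 + 268348}{1473^{2} + 929502} - 68950 = - \frac{800435}{2169729 + 929502} - 68950 = - \frac{800435}{3099231} - 68950 = - \frac{213692777885}{3099231}$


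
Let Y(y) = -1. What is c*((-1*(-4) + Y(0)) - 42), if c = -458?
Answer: 17862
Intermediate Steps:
c*((-1*(-4) + Y(0)) - 42) = -458*((-1*(-4) - 1) - 42) = -458*((4 - 1) - 42) = -458*(3 - 42) = -458*(-39) = 17862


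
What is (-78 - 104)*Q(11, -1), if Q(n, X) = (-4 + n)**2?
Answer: -8918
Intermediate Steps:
(-78 - 104)*Q(11, -1) = (-78 - 104)*(-4 + 11)**2 = -182*7**2 = -182*49 = -8918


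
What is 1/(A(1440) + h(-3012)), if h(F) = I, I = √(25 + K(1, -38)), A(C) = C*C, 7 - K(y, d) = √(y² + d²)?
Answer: 1/(2073600 + √(32 - 17*√5)) ≈ 4.8225e-7 - 0.e-12*I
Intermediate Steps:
K(y, d) = 7 - √(d² + y²) (K(y, d) = 7 - √(y² + d²) = 7 - √(d² + y²))
A(C) = C²
I = √(32 - 17*√5) (I = √(25 + (7 - √((-38)² + 1²))) = √(25 + (7 - √(1444 + 1))) = √(25 + (7 - √1445)) = √(25 + (7 - 17*√5)) = √(32 - 17*√5) ≈ 2.4522*I)
h(F) = √(32 - 17*√5)
1/(A(1440) + h(-3012)) = 1/(1440² + √(32 - 17*√5)) = 1/(2073600 + √(32 - 17*√5))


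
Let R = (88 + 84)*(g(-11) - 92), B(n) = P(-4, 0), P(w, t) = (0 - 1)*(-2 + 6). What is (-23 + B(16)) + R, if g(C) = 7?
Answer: -14647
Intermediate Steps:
P(w, t) = -4 (P(w, t) = -1*4 = -4)
B(n) = -4
R = -14620 (R = (88 + 84)*(7 - 92) = 172*(-85) = -14620)
(-23 + B(16)) + R = (-23 - 4) - 14620 = -27 - 14620 = -14647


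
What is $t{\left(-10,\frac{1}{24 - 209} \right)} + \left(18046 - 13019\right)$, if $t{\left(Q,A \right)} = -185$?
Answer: $4842$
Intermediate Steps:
$t{\left(-10,\frac{1}{24 - 209} \right)} + \left(18046 - 13019\right) = -185 + \left(18046 - 13019\right) = -185 + 5027 = 4842$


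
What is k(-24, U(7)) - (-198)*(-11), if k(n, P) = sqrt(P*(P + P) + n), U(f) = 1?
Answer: -2178 + I*sqrt(22) ≈ -2178.0 + 4.6904*I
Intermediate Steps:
k(n, P) = sqrt(n + 2*P**2) (k(n, P) = sqrt(P*(2*P) + n) = sqrt(2*P**2 + n) = sqrt(n + 2*P**2))
k(-24, U(7)) - (-198)*(-11) = sqrt(-24 + 2*1**2) - (-198)*(-11) = sqrt(-24 + 2*1) - 1*2178 = sqrt(-24 + 2) - 2178 = sqrt(-22) - 2178 = I*sqrt(22) - 2178 = -2178 + I*sqrt(22)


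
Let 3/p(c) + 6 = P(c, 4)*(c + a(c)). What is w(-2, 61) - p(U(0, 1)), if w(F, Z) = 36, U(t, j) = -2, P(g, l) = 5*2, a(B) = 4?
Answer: 501/14 ≈ 35.786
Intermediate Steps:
P(g, l) = 10
p(c) = 3/(34 + 10*c) (p(c) = 3/(-6 + 10*(c + 4)) = 3/(-6 + 10*(4 + c)) = 3/(-6 + (40 + 10*c)) = 3/(34 + 10*c))
w(-2, 61) - p(U(0, 1)) = 36 - 3/(2*(17 + 5*(-2))) = 36 - 3/(2*(17 - 10)) = 36 - 3/(2*7) = 36 - 1*3/14 = 36 - 3/14 = 501/14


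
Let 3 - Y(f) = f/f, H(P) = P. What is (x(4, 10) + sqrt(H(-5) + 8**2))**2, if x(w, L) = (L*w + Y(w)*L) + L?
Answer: (70 + sqrt(59))**2 ≈ 6034.4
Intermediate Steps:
Y(f) = 2 (Y(f) = 3 - f/f = 3 - 1*1 = 3 - 1 = 2)
x(w, L) = 3*L + L*w (x(w, L) = (L*w + 2*L) + L = (2*L + L*w) + L = 3*L + L*w)
(x(4, 10) + sqrt(H(-5) + 8**2))**2 = (10*(3 + 4) + sqrt(-5 + 8**2))**2 = (10*7 + sqrt(-5 + 64))**2 = (70 + sqrt(59))**2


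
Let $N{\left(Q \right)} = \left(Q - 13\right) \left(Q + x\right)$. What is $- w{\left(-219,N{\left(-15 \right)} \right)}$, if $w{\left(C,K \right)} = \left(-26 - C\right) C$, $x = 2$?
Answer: $42267$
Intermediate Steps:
$N{\left(Q \right)} = \left(-13 + Q\right) \left(2 + Q\right)$ ($N{\left(Q \right)} = \left(Q - 13\right) \left(Q + 2\right) = \left(-13 + Q\right) \left(2 + Q\right)$)
$w{\left(C,K \right)} = C \left(-26 - C\right)$
$- w{\left(-219,N{\left(-15 \right)} \right)} = - \left(-1\right) \left(-219\right) \left(26 - 219\right) = - \left(-1\right) \left(-219\right) \left(-193\right) = \left(-1\right) \left(-42267\right) = 42267$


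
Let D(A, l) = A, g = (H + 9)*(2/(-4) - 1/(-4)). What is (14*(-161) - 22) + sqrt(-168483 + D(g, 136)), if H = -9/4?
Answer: -2276 + I*sqrt(2695755)/4 ≈ -2276.0 + 410.47*I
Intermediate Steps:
H = -9/4 (H = -9*1/4 = -9/4 ≈ -2.2500)
g = -27/16 (g = (-9/4 + 9)*(2/(-4) - 1/(-4)) = 27*(2*(-1/4) - 1*(-1/4))/4 = 27*(-1/2 + 1/4)/4 = (27/4)*(-1/4) = -27/16 ≈ -1.6875)
(14*(-161) - 22) + sqrt(-168483 + D(g, 136)) = (14*(-161) - 22) + sqrt(-168483 - 27/16) = (-2254 - 22) + sqrt(-2695755/16) = -2276 + I*sqrt(2695755)/4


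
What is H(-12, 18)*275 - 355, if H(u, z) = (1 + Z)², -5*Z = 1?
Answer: -179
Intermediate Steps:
Z = -⅕ (Z = -⅕*1 = -⅕ ≈ -0.20000)
H(u, z) = 16/25 (H(u, z) = (1 - ⅕)² = (⅘)² = 16/25)
H(-12, 18)*275 - 355 = (16/25)*275 - 355 = 176 - 355 = -179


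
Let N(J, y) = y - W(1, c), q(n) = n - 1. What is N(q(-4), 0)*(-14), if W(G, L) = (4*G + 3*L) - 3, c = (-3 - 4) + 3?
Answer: -154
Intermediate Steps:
c = -4 (c = -7 + 3 = -4)
W(G, L) = -3 + 3*L + 4*G (W(G, L) = (3*L + 4*G) - 3 = -3 + 3*L + 4*G)
q(n) = -1 + n
N(J, y) = 11 + y (N(J, y) = y - (-3 + 3*(-4) + 4*1) = y - (-3 - 12 + 4) = y - 1*(-11) = y + 11 = 11 + y)
N(q(-4), 0)*(-14) = (11 + 0)*(-14) = 11*(-14) = -154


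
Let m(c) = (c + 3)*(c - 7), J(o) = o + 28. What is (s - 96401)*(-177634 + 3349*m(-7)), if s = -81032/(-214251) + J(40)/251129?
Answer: -51401194706302959530/53804639379 ≈ -9.5533e+8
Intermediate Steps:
J(o) = 28 + o
m(c) = (-7 + c)*(3 + c) (m(c) = (3 + c)*(-7 + c) = (-7 + c)*(3 + c))
s = 20364054196/53804639379 (s = -81032/(-214251) + (28 + 40)/251129 = -81032*(-1/214251) + 68*(1/251129) = 81032/214251 + 68/251129 = 20364054196/53804639379 ≈ 0.37848)
(s - 96401)*(-177634 + 3349*m(-7)) = (20364054196/53804639379 - 96401)*(-177634 + 3349*(-21 + (-7)² - 4*(-7))) = -5186800676720783*(-177634 + 3349*(-21 + 49 + 28))/53804639379 = -5186800676720783*(-177634 + 3349*56)/53804639379 = -5186800676720783*(-177634 + 187544)/53804639379 = -5186800676720783/53804639379*9910 = -51401194706302959530/53804639379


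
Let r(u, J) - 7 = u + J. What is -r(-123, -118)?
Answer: 234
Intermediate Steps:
r(u, J) = 7 + J + u (r(u, J) = 7 + (u + J) = 7 + (J + u) = 7 + J + u)
-r(-123, -118) = -(7 - 118 - 123) = -1*(-234) = 234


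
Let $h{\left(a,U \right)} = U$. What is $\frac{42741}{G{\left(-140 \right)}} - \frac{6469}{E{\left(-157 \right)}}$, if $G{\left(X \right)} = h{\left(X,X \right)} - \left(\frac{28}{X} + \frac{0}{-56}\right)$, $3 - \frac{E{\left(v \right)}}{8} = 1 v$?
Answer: $- \frac{92688077}{298240} \approx -310.78$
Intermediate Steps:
$E{\left(v \right)} = 24 - 8 v$ ($E{\left(v \right)} = 24 - 8 \cdot 1 v = 24 - 8 v$)
$G{\left(X \right)} = X - \frac{28}{X}$ ($G{\left(X \right)} = X - \left(\frac{28}{X} + \frac{0}{-56}\right) = X - \left(\frac{28}{X} + 0 \left(- \frac{1}{56}\right)\right) = X - \left(\frac{28}{X} + 0\right) = X - \frac{28}{X}$)
$\frac{42741}{G{\left(-140 \right)}} - \frac{6469}{E{\left(-157 \right)}} = \frac{42741}{-140 - \frac{28}{-140}} - \frac{6469}{24 - -1256} = \frac{42741}{-140 - - \frac{1}{5}} - \frac{6469}{24 + 1256} = \frac{42741}{-140 + \frac{1}{5}} - \frac{6469}{1280} = \frac{42741}{- \frac{699}{5}} - \frac{6469}{1280} = 42741 \left(- \frac{5}{699}\right) - \frac{6469}{1280} = - \frac{71235}{233} - \frac{6469}{1280} = - \frac{92688077}{298240}$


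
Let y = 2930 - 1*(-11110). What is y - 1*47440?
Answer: -33400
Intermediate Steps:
y = 14040 (y = 2930 + 11110 = 14040)
y - 1*47440 = 14040 - 1*47440 = 14040 - 47440 = -33400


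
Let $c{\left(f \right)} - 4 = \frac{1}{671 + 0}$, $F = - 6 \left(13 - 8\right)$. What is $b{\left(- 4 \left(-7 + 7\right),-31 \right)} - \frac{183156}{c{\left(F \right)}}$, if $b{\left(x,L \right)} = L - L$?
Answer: $- \frac{40965892}{895} \approx -45772.0$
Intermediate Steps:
$F = -30$ ($F = \left(-6\right) 5 = -30$)
$b{\left(x,L \right)} = 0$
$c{\left(f \right)} = \frac{2685}{671}$ ($c{\left(f \right)} = 4 + \frac{1}{671 + 0} = 4 + \frac{1}{671} = \frac{2685}{671}$)
$b{\left(- 4 \left(-7 + 7\right),-31 \right)} - \frac{183156}{c{\left(F \right)}} = 0 - \frac{183156}{\frac{2685}{671}} = 0 - 183156 \cdot \frac{671}{2685} = 0 - \frac{40965892}{895} = - \frac{40965892}{895}$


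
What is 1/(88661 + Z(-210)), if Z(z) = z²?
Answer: 1/132761 ≈ 7.5323e-6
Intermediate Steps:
1/(88661 + Z(-210)) = 1/(88661 + (-210)²) = 1/(88661 + 44100) = 1/132761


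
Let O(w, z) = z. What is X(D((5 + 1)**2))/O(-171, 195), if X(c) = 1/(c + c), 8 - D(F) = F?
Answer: -1/10920 ≈ -9.1575e-5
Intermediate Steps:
D(F) = 8 - F
X(c) = 1/(2*c)
X(D((5 + 1)**2))/O(-171, 195) = (1/(2*(8 - (5 + 1)**2)))/195 = (1/(2*(8 - 1*6**2)))*(1/195) = (1/(2*(8 - 1*36)))*(1/195) = (1/(2*(8 - 36)))*(1/195) = ((1/2)/(-28))*(1/195) = ((1/2)*(-1/28))*(1/195) = -1/56*1/195 = -1/10920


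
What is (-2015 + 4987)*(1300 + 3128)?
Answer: 13160016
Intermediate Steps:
(-2015 + 4987)*(1300 + 3128) = 2972*4428 = 13160016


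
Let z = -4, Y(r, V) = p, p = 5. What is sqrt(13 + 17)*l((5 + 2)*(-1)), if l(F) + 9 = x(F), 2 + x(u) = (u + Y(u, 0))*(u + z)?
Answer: 11*sqrt(30) ≈ 60.250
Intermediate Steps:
Y(r, V) = 5
x(u) = -2 + (-4 + u)*(5 + u) (x(u) = -2 + (u + 5)*(u - 4) = -2 + (5 + u)*(-4 + u) = -2 + (-4 + u)*(5 + u))
l(F) = -31 + F + F**2 (l(F) = -9 + (-22 + F + F**2) = -31 + F + F**2)
sqrt(13 + 17)*l((5 + 2)*(-1)) = sqrt(13 + 17)*(-31 + (5 + 2)*(-1) + ((5 + 2)*(-1))**2) = sqrt(30)*(-31 + 7*(-1) + (7*(-1))**2) = sqrt(30)*(-31 - 7 + (-7)**2) = sqrt(30)*(-31 - 7 + 49) = sqrt(30)*11 = 11*sqrt(30)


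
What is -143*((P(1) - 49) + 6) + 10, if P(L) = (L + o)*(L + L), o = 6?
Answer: 4157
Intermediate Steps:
P(L) = 2*L*(6 + L) (P(L) = (L + 6)*(L + L) = (6 + L)*(2*L) = 2*L*(6 + L))
-143*((P(1) - 49) + 6) + 10 = -143*((2*1*(6 + 1) - 49) + 6) + 10 = -143*((2*1*7 - 49) + 6) + 10 = -143*((14 - 49) + 6) + 10 = -143*(-35 + 6) + 10 = -143*(-29) + 10 = 4147 + 10 = 4157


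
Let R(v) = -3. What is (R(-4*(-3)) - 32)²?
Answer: 1225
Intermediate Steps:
(R(-4*(-3)) - 32)² = (-3 - 32)² = (-35)² = 1225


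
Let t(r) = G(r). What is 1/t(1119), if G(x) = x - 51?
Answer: 1/1068 ≈ 0.00093633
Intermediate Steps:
G(x) = -51 + x
t(r) = -51 + r
1/t(1119) = 1/(-51 + 1119) = 1/1068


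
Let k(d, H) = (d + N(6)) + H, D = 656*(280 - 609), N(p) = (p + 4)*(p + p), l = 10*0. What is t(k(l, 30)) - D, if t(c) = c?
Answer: 215974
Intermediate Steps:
l = 0
N(p) = 2*p*(4 + p) (N(p) = (4 + p)*(2*p) = 2*p*(4 + p))
D = -215824 (D = 656*(-329) = -215824)
k(d, H) = 120 + H + d (k(d, H) = (d + 2*6*(4 + 6)) + H = (d + 2*6*10) + H = (d + 120) + H = (120 + d) + H = 120 + H + d)
t(k(l, 30)) - D = (120 + 30 + 0) - 1*(-215824) = 150 + 215824 = 215974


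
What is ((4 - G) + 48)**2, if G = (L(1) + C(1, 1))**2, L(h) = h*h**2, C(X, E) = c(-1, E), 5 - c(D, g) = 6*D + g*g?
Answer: 4761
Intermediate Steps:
c(D, g) = 5 - g**2 - 6*D (c(D, g) = 5 - (6*D + g*g) = 5 - (6*D + g**2) = 5 - (g**2 + 6*D) = 5 + (-g**2 - 6*D) = 5 - g**2 - 6*D)
C(X, E) = 11 - E**2 (C(X, E) = 5 - E**2 - 6*(-1) = 5 - E**2 + 6 = 11 - E**2)
L(h) = h**3
G = 121 (G = (1**3 + (11 - 1*1**2))**2 = (1 + (11 - 1*1))**2 = (1 + (11 - 1))**2 = (1 + 10)**2 = 11**2 = 121)
((4 - G) + 48)**2 = ((4 - 1*121) + 48)**2 = ((4 - 121) + 48)**2 = (-117 + 48)**2 = (-69)**2 = 4761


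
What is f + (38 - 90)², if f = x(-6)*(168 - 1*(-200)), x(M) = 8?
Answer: 5648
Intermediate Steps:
f = 2944 (f = 8*(168 - 1*(-200)) = 8*(168 + 200) = 8*368 = 2944)
f + (38 - 90)² = 2944 + (38 - 90)² = 2944 + (-52)² = 2944 + 2704 = 5648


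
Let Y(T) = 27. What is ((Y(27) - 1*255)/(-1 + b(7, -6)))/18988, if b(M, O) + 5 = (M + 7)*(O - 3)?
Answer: 19/208868 ≈ 9.0967e-5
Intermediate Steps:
b(M, O) = -5 + (-3 + O)*(7 + M) (b(M, O) = -5 + (M + 7)*(O - 3) = -5 + (7 + M)*(-3 + O) = -5 + (-3 + O)*(7 + M))
((Y(27) - 1*255)/(-1 + b(7, -6)))/18988 = ((27 - 1*255)/(-1 + (-26 - 3*7 + 7*(-6) + 7*(-6))))/18988 = ((27 - 255)/(-1 + (-26 - 21 - 42 - 42)))*(1/18988) = (-228/(-1 - 131))*(1/18988) = (-228/(-132))*(1/18988) = -1/132*(-228)*(1/18988) = (19/11)*(1/18988) = 19/208868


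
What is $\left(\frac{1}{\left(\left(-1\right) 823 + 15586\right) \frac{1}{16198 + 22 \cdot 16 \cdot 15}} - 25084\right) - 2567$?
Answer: $- \frac{408190235}{14763} \approx -27650.0$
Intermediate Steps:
$\left(\frac{1}{\left(\left(-1\right) 823 + 15586\right) \frac{1}{16198 + 22 \cdot 16 \cdot 15}} - 25084\right) - 2567 = \left(\frac{1}{\left(-823 + 15586\right) \frac{1}{16198 + 352 \cdot 15}} - 25084\right) - 2567 = \left(\frac{1}{14763 \frac{1}{16198 + 5280}} - 25084\right) - 2567 = \left(\frac{1}{14763 \cdot \frac{1}{21478}} - 25084\right) - 2567 = \left(\frac{1}{\frac{14763}{21478}} - 25084\right) - 2567 = \left(\frac{21478}{14763} - 25084\right) - 2567 = - \frac{370293614}{14763} - 2567 = - \frac{408190235}{14763}$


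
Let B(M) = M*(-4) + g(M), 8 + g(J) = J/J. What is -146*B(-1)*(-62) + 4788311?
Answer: 4761155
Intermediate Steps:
g(J) = -7 (g(J) = -8 + J/J = -8 + 1 = -7)
B(M) = -7 - 4*M (B(M) = M*(-4) - 7 = -4*M - 7 = -7 - 4*M)
-146*B(-1)*(-62) + 4788311 = -146*(-7 - 4*(-1))*(-62) + 4788311 = -146*(-7 + 4)*(-62) + 4788311 = -146*(-3)*(-62) + 4788311 = 438*(-62) + 4788311 = -27156 + 4788311 = 4761155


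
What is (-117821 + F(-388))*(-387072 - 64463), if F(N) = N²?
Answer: -14775579805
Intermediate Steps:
(-117821 + F(-388))*(-387072 - 64463) = (-117821 + (-388)²)*(-387072 - 64463) = (-117821 + 150544)*(-451535) = 32723*(-451535) = -14775579805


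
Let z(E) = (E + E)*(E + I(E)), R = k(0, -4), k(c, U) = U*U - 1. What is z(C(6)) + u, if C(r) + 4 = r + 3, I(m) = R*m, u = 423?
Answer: 1223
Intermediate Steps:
k(c, U) = -1 + U**2 (k(c, U) = U**2 - 1 = -1 + U**2)
R = 15 (R = -1 + (-4)**2 = -1 + 16 = 15)
I(m) = 15*m
C(r) = -1 + r (C(r) = -4 + (r + 3) = -4 + (3 + r) = -1 + r)
z(E) = 32*E**2 (z(E) = (E + E)*(E + 15*E) = (2*E)*(16*E) = 32*E**2)
z(C(6)) + u = 32*(-1 + 6)**2 + 423 = 32*5**2 + 423 = 32*25 + 423 = 800 + 423 = 1223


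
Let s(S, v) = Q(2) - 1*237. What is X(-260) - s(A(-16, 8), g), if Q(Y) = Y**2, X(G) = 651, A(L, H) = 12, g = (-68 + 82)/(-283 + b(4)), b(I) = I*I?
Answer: 884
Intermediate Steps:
b(I) = I**2
g = -14/267 (g = (-68 + 82)/(-283 + 4**2) = 14/(-283 + 16) = 14/(-267) = 14*(-1/267) = -14/267 ≈ -0.052434)
s(S, v) = -233 (s(S, v) = 2**2 - 1*237 = 4 - 237 = -233)
X(-260) - s(A(-16, 8), g) = 651 - 1*(-233) = 651 + 233 = 884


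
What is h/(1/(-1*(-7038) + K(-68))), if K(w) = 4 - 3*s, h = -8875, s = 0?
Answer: -62497750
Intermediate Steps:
K(w) = 4 (K(w) = 4 - 3*0 = 4 + 0 = 4)
h/(1/(-1*(-7038) + K(-68))) = -8875/(1/(-1*(-7038) + 4)) = -8875/(1/(7038 + 4)) = -8875/(1/7042) = -8875/1/7042 = -8875*7042 = -62497750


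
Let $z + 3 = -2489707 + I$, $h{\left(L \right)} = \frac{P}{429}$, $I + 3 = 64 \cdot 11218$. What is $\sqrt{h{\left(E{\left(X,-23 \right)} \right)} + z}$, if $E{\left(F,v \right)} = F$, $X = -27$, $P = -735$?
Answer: $\frac{2 i \sqrt{9057693931}}{143} \approx 1331.1 i$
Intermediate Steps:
$I = 717949$ ($I = -3 + 64 \cdot 11218 = -3 + 717952 = 717949$)
$h{\left(L \right)} = - \frac{245}{143}$ ($h{\left(L \right)} = - \frac{735}{429} = \left(-735\right) \frac{1}{429} = - \frac{245}{143}$)
$z = -1771761$ ($z = -3 + \left(-2489707 + 717949\right) = -3 - 1771758 = -1771761$)
$\sqrt{h{\left(E{\left(X,-23 \right)} \right)} + z} = \sqrt{- \frac{245}{143} - 1771761} = \sqrt{- \frac{253362068}{143}} = \frac{2 i \sqrt{9057693931}}{143}$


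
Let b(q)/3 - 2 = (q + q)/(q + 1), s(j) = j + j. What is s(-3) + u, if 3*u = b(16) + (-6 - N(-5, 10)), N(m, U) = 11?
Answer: -397/51 ≈ -7.7843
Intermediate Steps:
s(j) = 2*j
b(q) = 6 + 6*q/(1 + q) (b(q) = 6 + 3*((q + q)/(q + 1)) = 6 + 3*((2*q)/(1 + q)) = 6 + 3*(2*q/(1 + q)) = 6 + 6*q/(1 + q))
u = -91/51 (u = (6*(1 + 2*16)/(1 + 16) + (-6 - 1*11))/3 = (6*(1 + 32)/17 + (-6 - 11))/3 = (6*(1/17)*33 - 17)/3 = (198/17 - 17)/3 = (⅓)*(-91/17) = -91/51 ≈ -1.7843)
s(-3) + u = 2*(-3) - 91/51 = -6 - 91/51 = -397/51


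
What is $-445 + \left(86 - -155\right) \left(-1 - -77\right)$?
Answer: $17871$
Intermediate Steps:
$-445 + \left(86 - -155\right) \left(-1 - -77\right) = -445 + \left(86 + 155\right) \left(-1 + 77\right) = -445 + 241 \cdot 76 = -445 + 18316 = 17871$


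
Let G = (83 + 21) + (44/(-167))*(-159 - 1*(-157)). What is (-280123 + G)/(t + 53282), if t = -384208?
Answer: 46763085/55264642 ≈ 0.84617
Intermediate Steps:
G = 17456/167 (G = 104 + (44*(-1/167))*(-159 + 157) = 104 - 44/167*(-2) = 104 + 88/167 = 17456/167 ≈ 104.53)
(-280123 + G)/(t + 53282) = (-280123 + 17456/167)/(-384208 + 53282) = -46763085/167/(-330926) = -46763085/167*(-1/330926) = 46763085/55264642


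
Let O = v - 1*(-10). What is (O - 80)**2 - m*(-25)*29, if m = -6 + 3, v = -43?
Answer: 10594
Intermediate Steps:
m = -3
O = -33 (O = -43 - 1*(-10) = -43 + 10 = -33)
(O - 80)**2 - m*(-25)*29 = (-33 - 80)**2 - (-3*(-25))*29 = (-113)**2 - 75*29 = 12769 - 1*2175 = 12769 - 2175 = 10594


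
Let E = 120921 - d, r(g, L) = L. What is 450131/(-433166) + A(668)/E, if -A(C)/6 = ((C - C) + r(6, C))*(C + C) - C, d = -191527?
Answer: -153648448973/8458865648 ≈ -18.164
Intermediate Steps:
E = 312448 (E = 120921 - 1*(-191527) = 120921 + 191527 = 312448)
A(C) = -12*C² + 6*C (A(C) = -6*(((C - C) + C)*(C + C) - C) = -6*((0 + C)*(2*C) - C) = -6*(C*(2*C) - C) = -6*(2*C² - C) = -6*(-C + 2*C²) = -12*C² + 6*C)
450131/(-433166) + A(668)/E = 450131/(-433166) + (6*668*(1 - 2*668))/312448 = 450131*(-1/433166) + (6*668*(1 - 1336))*(1/312448) = -450131/433166 + (6*668*(-1335))*(1/312448) = -450131/433166 - 5350680*1/312448 = -450131/433166 - 668835/39056 = -153648448973/8458865648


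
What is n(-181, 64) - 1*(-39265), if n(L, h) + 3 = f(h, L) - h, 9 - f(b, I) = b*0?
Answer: 39207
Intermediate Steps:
f(b, I) = 9 (f(b, I) = 9 - b*0 = 9 - 1*0 = 9 + 0 = 9)
n(L, h) = 6 - h (n(L, h) = -3 + (9 - h) = 6 - h)
n(-181, 64) - 1*(-39265) = (6 - 1*64) - 1*(-39265) = (6 - 64) + 39265 = -58 + 39265 = 39207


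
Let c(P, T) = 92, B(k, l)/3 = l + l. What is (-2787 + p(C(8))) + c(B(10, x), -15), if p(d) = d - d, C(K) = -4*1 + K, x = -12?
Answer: -2695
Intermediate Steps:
B(k, l) = 6*l (B(k, l) = 3*(l + l) = 3*(2*l) = 6*l)
C(K) = -4 + K
p(d) = 0
(-2787 + p(C(8))) + c(B(10, x), -15) = (-2787 + 0) + 92 = -2787 + 92 = -2695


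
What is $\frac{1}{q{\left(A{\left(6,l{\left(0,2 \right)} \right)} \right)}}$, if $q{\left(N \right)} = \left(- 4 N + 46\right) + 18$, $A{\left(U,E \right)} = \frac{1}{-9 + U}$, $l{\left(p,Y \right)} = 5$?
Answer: $\frac{3}{196} \approx 0.015306$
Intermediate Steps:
$q{\left(N \right)} = 64 - 4 N$ ($q{\left(N \right)} = \left(46 - 4 N\right) + 18 = 64 - 4 N$)
$\frac{1}{q{\left(A{\left(6,l{\left(0,2 \right)} \right)} \right)}} = \frac{1}{64 - \frac{4}{-9 + 6}} = \frac{1}{64 - \frac{4}{-3}} = \frac{1}{64 - - \frac{4}{3}} = \frac{1}{64 + \frac{4}{3}} = \frac{1}{\frac{196}{3}} = \frac{3}{196}$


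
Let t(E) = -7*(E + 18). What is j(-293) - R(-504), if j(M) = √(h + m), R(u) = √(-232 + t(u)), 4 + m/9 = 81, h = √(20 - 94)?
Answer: √(693 + I*√74) - √3170 ≈ -29.977 + 0.16338*I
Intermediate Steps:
t(E) = -126 - 7*E (t(E) = -7*(18 + E) = -126 - 7*E)
h = I*√74 (h = √(-74) = I*√74 ≈ 8.6023*I)
m = 693 (m = -36 + 9*81 = -36 + 729 = 693)
R(u) = √(-358 - 7*u) (R(u) = √(-232 + (-126 - 7*u)) = √(-358 - 7*u))
j(M) = √(693 + I*√74) (j(M) = √(I*√74 + 693) = √(693 + I*√74))
j(-293) - R(-504) = √(693 + I*√74) - √(-358 - 7*(-504)) = √(693 + I*√74) - √(-358 + 3528) = √(693 + I*√74) - √3170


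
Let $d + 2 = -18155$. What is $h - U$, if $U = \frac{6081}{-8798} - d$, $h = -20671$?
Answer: $- \frac{341602663}{8798} \approx -38827.0$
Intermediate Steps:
$d = -18157$ ($d = -2 - 18155 = -18157$)
$U = \frac{159739205}{8798}$ ($U = \frac{6081}{-8798} - -18157 = 6081 \left(- \frac{1}{8798}\right) + 18157 = - \frac{6081}{8798} + 18157 = \frac{159739205}{8798} \approx 18156.0$)
$h - U = -20671 - \frac{159739205}{8798} = - \frac{341602663}{8798}$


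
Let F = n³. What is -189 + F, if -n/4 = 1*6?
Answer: -14013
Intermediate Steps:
n = -24 (n = -4*6 = -24)
F = -13824 (F = (-24)³ = -13824)
-189 + F = -189 - 13824 = -14013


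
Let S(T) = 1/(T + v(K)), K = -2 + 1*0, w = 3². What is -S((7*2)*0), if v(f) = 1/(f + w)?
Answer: -7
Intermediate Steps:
w = 9
K = -2 (K = -2 + 0 = -2)
v(f) = 1/(9 + f) (v(f) = 1/(f + 9) = 1/(9 + f))
S(T) = 1/(⅐ + T) (S(T) = 1/(T + 1/(9 - 2)) = 1/(T + 1/7) = 1/(T + ⅐) = 1/(⅐ + T))
-S((7*2)*0) = -7/(1 + 7*((7*2)*0)) = -7/(1 + 7*(14*0)) = -7/(1 + 7*0) = -7/(1 + 0) = -7/1 = -7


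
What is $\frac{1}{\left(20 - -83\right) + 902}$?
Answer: $\frac{1}{1005} \approx 0.00099503$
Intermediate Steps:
$\frac{1}{\left(20 - -83\right) + 902} = \frac{1}{\left(20 + 83\right) + 902} = \frac{1}{103 + 902} = \frac{1}{1005}$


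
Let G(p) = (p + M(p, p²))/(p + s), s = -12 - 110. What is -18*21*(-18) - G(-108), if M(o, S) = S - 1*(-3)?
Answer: 1576479/230 ≈ 6854.3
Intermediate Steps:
s = -122
M(o, S) = 3 + S (M(o, S) = S + 3 = 3 + S)
G(p) = (3 + p + p²)/(-122 + p) (G(p) = (p + (3 + p²))/(p - 122) = (3 + p + p²)/(-122 + p))
-18*21*(-18) - G(-108) = -18*21*(-18) - (3 - 108 + (-108)²)/(-122 - 108) = -378*(-18) - (3 - 108 + 11664)/(-230) = 6804 - (-1)*11559/230 = 6804 - 1*(-11559/230) = 6804 + 11559/230 = 1576479/230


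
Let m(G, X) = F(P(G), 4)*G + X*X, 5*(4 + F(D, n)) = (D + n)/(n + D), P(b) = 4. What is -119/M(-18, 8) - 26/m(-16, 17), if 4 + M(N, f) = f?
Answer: -208651/6996 ≈ -29.824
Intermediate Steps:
M(N, f) = -4 + f
F(D, n) = -19/5 (F(D, n) = -4 + ((D + n)/(n + D))/5 = -4 + ((D + n)/(D + n))/5 = -4 + (⅕)*1 = -4 + ⅕ = -19/5)
m(G, X) = X² - 19*G/5 (m(G, X) = -19*G/5 + X*X = -19*G/5 + X² = X² - 19*G/5)
-119/M(-18, 8) - 26/m(-16, 17) = -119/(-4 + 8) - 26/(17² - 19/5*(-16)) = -119/4 - 26/(289 + 304/5) = -119*¼ - 26/1749/5 = -119/4 - 26*5/1749 = -119/4 - 130/1749 = -208651/6996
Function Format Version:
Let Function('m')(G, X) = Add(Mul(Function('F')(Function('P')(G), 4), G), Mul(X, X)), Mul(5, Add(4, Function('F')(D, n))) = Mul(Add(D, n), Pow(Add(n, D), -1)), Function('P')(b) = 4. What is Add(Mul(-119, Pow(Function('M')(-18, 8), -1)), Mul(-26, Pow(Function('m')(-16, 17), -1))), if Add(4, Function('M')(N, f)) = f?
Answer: Rational(-208651, 6996) ≈ -29.824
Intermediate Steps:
Function('M')(N, f) = Add(-4, f)
Function('F')(D, n) = Rational(-19, 5) (Function('F')(D, n) = Add(-4, Mul(Rational(1, 5), Mul(Add(D, n), Pow(Add(n, D), -1)))) = Add(-4, Mul(Rational(1, 5), Mul(Add(D, n), Pow(Add(D, n), -1)))) = Add(-4, Mul(Rational(1, 5), 1)) = Add(-4, Rational(1, 5)) = Rational(-19, 5))
Function('m')(G, X) = Add(Pow(X, 2), Mul(Rational(-19, 5), G)) (Function('m')(G, X) = Add(Mul(Rational(-19, 5), G), Mul(X, X)) = Add(Mul(Rational(-19, 5), G), Pow(X, 2)) = Add(Pow(X, 2), Mul(Rational(-19, 5), G)))
Add(Mul(-119, Pow(Function('M')(-18, 8), -1)), Mul(-26, Pow(Function('m')(-16, 17), -1))) = Add(Mul(-119, Pow(Add(-4, 8), -1)), Mul(-26, Pow(Add(Pow(17, 2), Mul(Rational(-19, 5), -16)), -1))) = Add(Mul(-119, Pow(4, -1)), Mul(-26, Pow(Add(289, Rational(304, 5)), -1))) = Add(Mul(-119, Rational(1, 4)), Mul(-26, Pow(Rational(1749, 5), -1))) = Add(Rational(-119, 4), Mul(-26, Rational(5, 1749))) = Add(Rational(-119, 4), Rational(-130, 1749)) = Rational(-208651, 6996)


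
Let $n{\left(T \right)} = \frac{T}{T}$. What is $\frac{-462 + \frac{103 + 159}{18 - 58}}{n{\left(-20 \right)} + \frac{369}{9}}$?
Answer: $- \frac{9371}{840} \approx -11.156$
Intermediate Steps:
$n{\left(T \right)} = 1$
$\frac{-462 + \frac{103 + 159}{18 - 58}}{n{\left(-20 \right)} + \frac{369}{9}} = \frac{-462 + \frac{103 + 159}{18 - 58}}{1 + \frac{369}{9}} = \frac{-462 + \frac{262}{-40}}{1 + 369 \cdot \frac{1}{9}} = \frac{-462 + 262 \left(- \frac{1}{40}\right)}{1 + 41} = \frac{-462 - \frac{131}{20}}{42} = \left(- \frac{9371}{20}\right) \frac{1}{42} = - \frac{9371}{840}$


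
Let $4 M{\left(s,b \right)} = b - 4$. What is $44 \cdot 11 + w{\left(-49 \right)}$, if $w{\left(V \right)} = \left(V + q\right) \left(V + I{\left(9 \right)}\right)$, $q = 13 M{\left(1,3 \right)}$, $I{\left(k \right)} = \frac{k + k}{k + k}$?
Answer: $2992$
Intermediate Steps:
$M{\left(s,b \right)} = -1 + \frac{b}{4}$ ($M{\left(s,b \right)} = \frac{b - 4}{4} = \frac{-4 + b}{4} = -1 + \frac{b}{4}$)
$I{\left(k \right)} = 1$ ($I{\left(k \right)} = \frac{2 k}{2 k} = 2 k \frac{1}{2 k} = 1$)
$q = - \frac{13}{4}$ ($q = 13 \left(-1 + \frac{1}{4} \cdot 3\right) = 13 \left(-1 + \frac{3}{4}\right) = 13 \left(- \frac{1}{4}\right) = - \frac{13}{4} \approx -3.25$)
$w{\left(V \right)} = \left(1 + V\right) \left(- \frac{13}{4} + V\right)$ ($w{\left(V \right)} = \left(V - \frac{13}{4}\right) \left(V + 1\right) = \left(- \frac{13}{4} + V\right) \left(1 + V\right) = \left(1 + V\right) \left(- \frac{13}{4} + V\right)$)
$44 \cdot 11 + w{\left(-49 \right)} = 44 \cdot 11 - \left(-107 - 2401\right) = 484 + \left(- \frac{13}{4} + 2401 + \frac{441}{4}\right) = 484 + 2508 = 2992$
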